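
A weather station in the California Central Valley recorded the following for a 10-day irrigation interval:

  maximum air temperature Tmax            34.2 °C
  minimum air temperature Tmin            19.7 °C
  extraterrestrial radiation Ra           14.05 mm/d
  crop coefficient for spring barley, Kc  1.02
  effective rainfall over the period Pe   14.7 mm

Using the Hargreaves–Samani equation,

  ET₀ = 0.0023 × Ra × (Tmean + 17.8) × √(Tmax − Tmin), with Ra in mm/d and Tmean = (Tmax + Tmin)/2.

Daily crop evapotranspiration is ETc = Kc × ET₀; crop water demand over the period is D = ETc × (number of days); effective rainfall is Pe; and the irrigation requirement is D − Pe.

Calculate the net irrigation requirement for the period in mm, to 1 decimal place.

41.5 mm

Tmean = (34.2 + 19.7)/2 = 26.95 °C
ET₀ = 0.0023 × 14.05 × (26.95 + 17.8) × √14.5 = 0.0023 × 14.05 × 44.75 × 3.8079 = 5.5066 mm/d
ETc = Kc × ET₀ = 1.02 × 5.5066 = 5.6167 mm/d
Crop demand D = ETc × 10 d = 5.6167 × 10 = 56.167 mm
D − Pe = 56.167 − 14.7 = 41.467 mm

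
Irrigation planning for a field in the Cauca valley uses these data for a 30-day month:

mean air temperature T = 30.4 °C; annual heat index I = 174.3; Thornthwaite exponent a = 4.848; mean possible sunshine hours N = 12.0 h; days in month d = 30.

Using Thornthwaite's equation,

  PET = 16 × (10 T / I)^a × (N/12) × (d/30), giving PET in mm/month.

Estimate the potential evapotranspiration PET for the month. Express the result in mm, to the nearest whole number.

10T/I = 10 × 30.4 / 174.3 = 1.7441
(10T/I)^a = 1.7441^4.848 = 14.8299
Uncorrected PET = 16 × 14.8299 = 237.278 mm
Correction = (N/12)(d/30) = (12.0/12)(30/30) = 1.0000
PET = 237.278 × 1.0000 = 237.278 mm/month

237 mm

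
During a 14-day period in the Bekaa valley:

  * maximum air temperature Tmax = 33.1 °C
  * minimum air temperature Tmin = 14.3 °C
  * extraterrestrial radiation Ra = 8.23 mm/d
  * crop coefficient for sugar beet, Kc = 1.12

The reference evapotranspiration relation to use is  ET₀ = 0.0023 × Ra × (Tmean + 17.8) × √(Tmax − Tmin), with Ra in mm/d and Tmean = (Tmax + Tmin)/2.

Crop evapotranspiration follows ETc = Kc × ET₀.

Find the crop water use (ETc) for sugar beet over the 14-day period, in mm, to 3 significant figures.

53.4 mm

Tmean = (33.1 + 14.3)/2 = 23.70 °C
ET₀ = 0.0023 × 8.23 × (23.70 + 17.8) × √18.8 = 0.0023 × 8.23 × 41.50 × 4.3359 = 3.4061 mm/d
ETc = Kc × ET₀ = 1.12 × 3.4061 = 3.8148 mm/d
Over 14 days: 3.8148 × 14 = 53.407 mm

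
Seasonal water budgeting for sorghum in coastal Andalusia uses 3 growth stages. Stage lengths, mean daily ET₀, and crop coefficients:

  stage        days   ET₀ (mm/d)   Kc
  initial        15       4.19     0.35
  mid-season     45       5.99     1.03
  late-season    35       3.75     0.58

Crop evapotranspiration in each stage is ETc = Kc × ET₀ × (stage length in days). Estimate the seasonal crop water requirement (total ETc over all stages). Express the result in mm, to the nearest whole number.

initial: 0.35 × 4.19 × 15 = 22.00 mm
mid-season: 1.03 × 5.99 × 45 = 277.64 mm
late-season: 0.58 × 3.75 × 35 = 76.13 mm
Seasonal total = 375.77 mm

376 mm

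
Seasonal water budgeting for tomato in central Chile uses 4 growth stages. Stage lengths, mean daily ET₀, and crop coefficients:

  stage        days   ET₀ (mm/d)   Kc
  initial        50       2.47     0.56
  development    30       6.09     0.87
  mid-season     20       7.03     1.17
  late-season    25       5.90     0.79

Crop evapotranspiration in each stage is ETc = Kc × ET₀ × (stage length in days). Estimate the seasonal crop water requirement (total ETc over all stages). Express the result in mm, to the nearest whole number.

initial: 0.56 × 2.47 × 50 = 69.16 mm
development: 0.87 × 6.09 × 30 = 158.95 mm
mid-season: 1.17 × 7.03 × 20 = 164.50 mm
late-season: 0.79 × 5.90 × 25 = 116.53 mm
Seasonal total = 509.14 mm

509 mm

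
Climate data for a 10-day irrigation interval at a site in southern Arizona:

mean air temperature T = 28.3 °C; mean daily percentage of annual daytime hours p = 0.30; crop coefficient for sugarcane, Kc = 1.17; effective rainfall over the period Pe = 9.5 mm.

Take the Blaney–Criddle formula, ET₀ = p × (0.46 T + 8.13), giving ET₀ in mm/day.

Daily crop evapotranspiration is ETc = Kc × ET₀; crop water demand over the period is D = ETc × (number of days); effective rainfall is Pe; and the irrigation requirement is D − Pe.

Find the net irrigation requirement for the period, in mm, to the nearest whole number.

ET₀ = 0.30 × (0.46 × 28.3 + 8.13) = 0.30 × 21.148 = 6.3444 mm/d
ETc = Kc × ET₀ = 1.17 × 6.3444 = 7.4229 mm/d
Crop demand D = ETc × 10 d = 7.4229 × 10 = 74.229 mm
D − Pe = 74.229 − 9.5 = 64.729 mm

65 mm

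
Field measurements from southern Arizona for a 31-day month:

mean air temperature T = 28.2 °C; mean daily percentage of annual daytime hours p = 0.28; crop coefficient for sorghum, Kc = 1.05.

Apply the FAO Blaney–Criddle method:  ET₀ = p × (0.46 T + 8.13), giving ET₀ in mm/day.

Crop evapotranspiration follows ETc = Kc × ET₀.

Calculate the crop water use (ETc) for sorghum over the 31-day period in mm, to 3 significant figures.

192 mm

ET₀ = 0.28 × (0.46 × 28.2 + 8.13) = 0.28 × 21.102 = 5.9086 mm/d
ETc = Kc × ET₀ = 1.05 × 5.9086 = 6.2040 mm/d
Over 31 days: 6.2040 × 31 = 192.324 mm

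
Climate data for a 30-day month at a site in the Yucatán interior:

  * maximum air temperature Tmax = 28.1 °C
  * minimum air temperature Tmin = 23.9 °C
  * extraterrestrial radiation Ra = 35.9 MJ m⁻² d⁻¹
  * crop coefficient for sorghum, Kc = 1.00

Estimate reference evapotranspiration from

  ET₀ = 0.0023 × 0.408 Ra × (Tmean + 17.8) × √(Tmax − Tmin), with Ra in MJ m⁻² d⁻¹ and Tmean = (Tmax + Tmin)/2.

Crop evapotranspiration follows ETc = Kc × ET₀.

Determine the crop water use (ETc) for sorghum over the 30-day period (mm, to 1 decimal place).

Tmean = (28.1 + 23.9)/2 = 26.00 °C
0.408 Ra = 0.408 × 35.9 = 14.6472 mm/d equivalent
ET₀ = 0.0023 × 14.6472 × (26.00 + 17.8) × √4.2 = 0.0023 × 14.6472 × 43.80 × 2.0494 = 3.0240 mm/d
ETc = Kc × ET₀ = 1.00 × 3.0240 = 3.0240 mm/d
Over 30 days: 3.0240 × 30 = 90.720 mm

90.7 mm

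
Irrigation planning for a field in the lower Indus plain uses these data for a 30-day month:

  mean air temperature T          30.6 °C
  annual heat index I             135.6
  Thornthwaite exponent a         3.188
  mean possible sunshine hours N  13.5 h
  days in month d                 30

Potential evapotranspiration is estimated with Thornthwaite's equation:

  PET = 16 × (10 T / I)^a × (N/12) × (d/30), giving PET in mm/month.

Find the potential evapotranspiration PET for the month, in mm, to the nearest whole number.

241 mm

10T/I = 10 × 30.6 / 135.6 = 2.2566
(10T/I)^a = 2.2566^3.188 = 13.3910
Uncorrected PET = 16 × 13.3910 = 214.256 mm
Correction = (N/12)(d/30) = (13.5/12)(30/30) = 1.1250
PET = 214.256 × 1.1250 = 241.038 mm/month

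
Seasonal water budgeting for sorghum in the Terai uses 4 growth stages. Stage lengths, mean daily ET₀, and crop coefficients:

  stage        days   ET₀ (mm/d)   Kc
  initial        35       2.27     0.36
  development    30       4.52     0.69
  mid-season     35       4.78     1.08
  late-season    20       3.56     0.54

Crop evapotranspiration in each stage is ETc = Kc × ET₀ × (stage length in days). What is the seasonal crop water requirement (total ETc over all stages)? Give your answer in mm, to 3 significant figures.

341 mm

initial: 0.36 × 2.27 × 35 = 28.60 mm
development: 0.69 × 4.52 × 30 = 93.56 mm
mid-season: 1.08 × 4.78 × 35 = 180.68 mm
late-season: 0.54 × 3.56 × 20 = 38.45 mm
Seasonal total = 341.29 mm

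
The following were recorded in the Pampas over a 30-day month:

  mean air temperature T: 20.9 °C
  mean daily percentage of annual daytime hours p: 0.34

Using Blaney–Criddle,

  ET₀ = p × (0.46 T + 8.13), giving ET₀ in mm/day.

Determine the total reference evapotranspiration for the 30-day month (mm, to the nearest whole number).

181 mm

ET₀ = 0.34 × (0.46 × 20.9 + 8.13) = 0.34 × 17.744 = 6.0330 mm/d
Monthly total = 6.0330 × 30 = 180.990 mm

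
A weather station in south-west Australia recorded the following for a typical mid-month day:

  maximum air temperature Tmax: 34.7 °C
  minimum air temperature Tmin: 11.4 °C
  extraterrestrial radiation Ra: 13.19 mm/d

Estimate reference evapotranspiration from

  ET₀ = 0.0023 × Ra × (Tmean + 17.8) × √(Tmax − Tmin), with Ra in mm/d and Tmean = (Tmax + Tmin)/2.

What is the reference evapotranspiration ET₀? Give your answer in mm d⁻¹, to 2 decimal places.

5.98 mm d⁻¹

Tmean = (34.7 + 11.4)/2 = 23.05 °C
ET₀ = 0.0023 × 13.19 × (23.05 + 17.8) × √23.3 = 0.0023 × 13.19 × 40.85 × 4.8270 = 5.9819 mm/d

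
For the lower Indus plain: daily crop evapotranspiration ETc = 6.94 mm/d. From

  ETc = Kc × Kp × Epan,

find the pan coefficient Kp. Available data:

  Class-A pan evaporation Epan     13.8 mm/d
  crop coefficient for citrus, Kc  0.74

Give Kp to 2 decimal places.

ETc = Kc × Kp × Epan  ⇒  Kp = ETc / (Kc × Epan)
Kp = 6.94 / (0.74 × 13.8) = 6.94 / 10.212 = 0.6796

0.68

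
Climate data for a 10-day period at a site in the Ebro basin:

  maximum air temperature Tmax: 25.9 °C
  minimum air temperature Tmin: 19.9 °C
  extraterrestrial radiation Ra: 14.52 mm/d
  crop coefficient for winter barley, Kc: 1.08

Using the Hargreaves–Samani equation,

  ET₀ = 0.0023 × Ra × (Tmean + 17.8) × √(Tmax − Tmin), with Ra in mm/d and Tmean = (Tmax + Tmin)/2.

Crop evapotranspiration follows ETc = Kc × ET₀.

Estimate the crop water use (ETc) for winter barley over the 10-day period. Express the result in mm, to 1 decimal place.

Tmean = (25.9 + 19.9)/2 = 22.90 °C
ET₀ = 0.0023 × 14.52 × (22.90 + 17.8) × √6.0 = 0.0023 × 14.52 × 40.70 × 2.4495 = 3.3294 mm/d
ETc = Kc × ET₀ = 1.08 × 3.3294 = 3.5958 mm/d
Over 10 days: 3.5958 × 10 = 35.958 mm

36.0 mm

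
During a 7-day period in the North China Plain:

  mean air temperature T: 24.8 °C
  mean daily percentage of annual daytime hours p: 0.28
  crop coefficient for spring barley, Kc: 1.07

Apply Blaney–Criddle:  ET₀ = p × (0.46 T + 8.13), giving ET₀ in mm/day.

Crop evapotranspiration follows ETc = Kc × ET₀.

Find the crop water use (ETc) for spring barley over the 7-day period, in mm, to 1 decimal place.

ET₀ = 0.28 × (0.46 × 24.8 + 8.13) = 0.28 × 19.538 = 5.4706 mm/d
ETc = Kc × ET₀ = 1.07 × 5.4706 = 5.8535 mm/d
Over 7 days: 5.8535 × 7 = 40.975 mm

41.0 mm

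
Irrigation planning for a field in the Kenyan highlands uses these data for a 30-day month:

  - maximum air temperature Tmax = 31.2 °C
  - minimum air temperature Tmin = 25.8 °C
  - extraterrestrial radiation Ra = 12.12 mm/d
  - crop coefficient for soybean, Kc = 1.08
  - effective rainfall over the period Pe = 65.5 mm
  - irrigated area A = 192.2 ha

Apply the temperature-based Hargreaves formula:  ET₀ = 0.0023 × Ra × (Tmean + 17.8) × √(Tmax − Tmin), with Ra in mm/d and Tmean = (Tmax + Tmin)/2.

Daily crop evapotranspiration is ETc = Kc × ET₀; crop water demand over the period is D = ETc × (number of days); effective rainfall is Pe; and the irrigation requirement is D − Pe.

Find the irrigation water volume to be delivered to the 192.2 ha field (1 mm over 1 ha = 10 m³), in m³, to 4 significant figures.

60880 m³

Tmean = (31.2 + 25.8)/2 = 28.50 °C
ET₀ = 0.0023 × 12.12 × (28.50 + 17.8) × √5.4 = 0.0023 × 12.12 × 46.30 × 2.3238 = 2.9992 mm/d
ETc = Kc × ET₀ = 1.08 × 2.9992 = 3.2391 mm/d
Crop demand D = ETc × 30 d = 3.2391 × 30 = 97.173 mm
D − Pe = 97.173 − 65.5 = 31.673 mm
Volume = 31.673 mm × 192.2 ha × 10 = 60875.5 m³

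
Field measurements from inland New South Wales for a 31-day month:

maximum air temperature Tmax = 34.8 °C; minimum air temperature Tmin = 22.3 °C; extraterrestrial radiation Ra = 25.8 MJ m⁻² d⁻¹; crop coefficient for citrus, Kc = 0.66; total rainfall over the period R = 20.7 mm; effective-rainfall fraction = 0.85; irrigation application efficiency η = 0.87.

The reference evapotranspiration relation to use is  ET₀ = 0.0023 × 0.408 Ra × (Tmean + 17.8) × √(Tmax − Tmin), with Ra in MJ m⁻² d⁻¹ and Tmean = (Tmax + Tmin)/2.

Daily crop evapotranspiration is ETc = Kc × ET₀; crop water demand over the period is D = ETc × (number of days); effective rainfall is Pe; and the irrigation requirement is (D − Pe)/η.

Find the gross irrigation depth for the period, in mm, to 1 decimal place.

73.1 mm

Tmean = (34.8 + 22.3)/2 = 28.55 °C
0.408 Ra = 0.408 × 25.8 = 10.5264 mm/d equivalent
ET₀ = 0.0023 × 10.5264 × (28.55 + 17.8) × √12.5 = 0.0023 × 10.5264 × 46.35 × 3.5355 = 3.9674 mm/d
ETc = Kc × ET₀ = 0.66 × 3.9674 = 2.6185 mm/d
Crop demand D = ETc × 31 d = 2.6185 × 31 = 81.174 mm
Pe = 0.85 × 20.7 = 17.595 mm
D − Pe = 81.174 − 17.595 = 63.579 mm
Gross irrigation = 63.579 / 0.87 = 73.079 mm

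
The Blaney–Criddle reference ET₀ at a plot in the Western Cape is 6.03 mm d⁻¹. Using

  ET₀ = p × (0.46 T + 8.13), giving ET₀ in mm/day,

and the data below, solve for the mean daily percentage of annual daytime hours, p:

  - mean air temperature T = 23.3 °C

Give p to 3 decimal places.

0.320

p = ET₀ / (0.46 T + 8.13) = 6.03 / (0.46 × 23.3 + 8.13) = 6.03 / 18.848 = 0.3199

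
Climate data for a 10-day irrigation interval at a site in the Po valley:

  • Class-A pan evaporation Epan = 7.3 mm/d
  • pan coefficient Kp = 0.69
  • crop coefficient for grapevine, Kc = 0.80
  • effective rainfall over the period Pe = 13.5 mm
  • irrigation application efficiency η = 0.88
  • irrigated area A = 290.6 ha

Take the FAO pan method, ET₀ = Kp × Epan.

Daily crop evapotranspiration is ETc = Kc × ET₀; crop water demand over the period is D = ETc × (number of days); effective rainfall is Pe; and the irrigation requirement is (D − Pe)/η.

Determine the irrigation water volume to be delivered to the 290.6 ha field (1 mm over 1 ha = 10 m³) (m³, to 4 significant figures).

ET₀ = 0.69 × 7.3 = 5.0370 mm/d
ETc = Kc × ET₀ = 0.80 × 5.0370 = 4.0296 mm/d
Crop demand D = ETc × 10 d = 4.0296 × 10 = 40.296 mm
D − Pe = 40.296 − 13.5 = 26.796 mm
Gross irrigation = 26.796 / 0.88 = 30.450 mm
Volume = 30.450 mm × 290.6 ha × 10 = 88487.7 m³

88490 m³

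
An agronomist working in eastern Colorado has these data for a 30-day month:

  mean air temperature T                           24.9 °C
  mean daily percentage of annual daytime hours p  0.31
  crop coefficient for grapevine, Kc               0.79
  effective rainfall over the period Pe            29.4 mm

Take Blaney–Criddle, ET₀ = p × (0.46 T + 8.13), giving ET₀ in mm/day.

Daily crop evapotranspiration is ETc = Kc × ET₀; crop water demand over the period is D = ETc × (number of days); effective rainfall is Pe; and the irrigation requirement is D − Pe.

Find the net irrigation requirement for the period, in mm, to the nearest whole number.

ET₀ = 0.31 × (0.46 × 24.9 + 8.13) = 0.31 × 19.584 = 6.0710 mm/d
ETc = Kc × ET₀ = 0.79 × 6.0710 = 4.7961 mm/d
Crop demand D = ETc × 30 d = 4.7961 × 30 = 143.883 mm
D − Pe = 143.883 − 29.4 = 114.483 mm

114 mm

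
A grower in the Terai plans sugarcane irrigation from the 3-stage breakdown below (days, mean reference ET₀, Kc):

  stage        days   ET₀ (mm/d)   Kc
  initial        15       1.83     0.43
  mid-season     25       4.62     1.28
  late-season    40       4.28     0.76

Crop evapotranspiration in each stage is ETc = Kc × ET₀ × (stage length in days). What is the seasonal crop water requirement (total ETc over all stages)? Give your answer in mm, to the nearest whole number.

initial: 0.43 × 1.83 × 15 = 11.80 mm
mid-season: 1.28 × 4.62 × 25 = 147.84 mm
late-season: 0.76 × 4.28 × 40 = 130.11 mm
Seasonal total = 289.75 mm

290 mm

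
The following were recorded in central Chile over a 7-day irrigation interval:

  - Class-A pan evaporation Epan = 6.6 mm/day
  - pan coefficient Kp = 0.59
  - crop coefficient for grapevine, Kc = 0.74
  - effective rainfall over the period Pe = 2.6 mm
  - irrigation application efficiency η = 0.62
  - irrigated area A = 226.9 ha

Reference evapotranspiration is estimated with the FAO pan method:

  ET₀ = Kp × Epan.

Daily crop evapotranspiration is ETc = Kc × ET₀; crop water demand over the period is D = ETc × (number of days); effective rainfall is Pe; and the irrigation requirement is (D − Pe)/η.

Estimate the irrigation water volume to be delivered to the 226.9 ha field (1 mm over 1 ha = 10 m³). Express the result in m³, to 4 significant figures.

64300 m³

ET₀ = 0.59 × 6.6 = 3.8940 mm/d
ETc = Kc × ET₀ = 0.74 × 3.8940 = 2.8816 mm/d
Crop demand D = ETc × 7 d = 2.8816 × 7 = 20.171 mm
D − Pe = 20.171 − 2.6 = 17.571 mm
Gross irrigation = 17.571 / 0.62 = 28.340 mm
Volume = 28.340 mm × 226.9 ha × 10 = 64303.5 m³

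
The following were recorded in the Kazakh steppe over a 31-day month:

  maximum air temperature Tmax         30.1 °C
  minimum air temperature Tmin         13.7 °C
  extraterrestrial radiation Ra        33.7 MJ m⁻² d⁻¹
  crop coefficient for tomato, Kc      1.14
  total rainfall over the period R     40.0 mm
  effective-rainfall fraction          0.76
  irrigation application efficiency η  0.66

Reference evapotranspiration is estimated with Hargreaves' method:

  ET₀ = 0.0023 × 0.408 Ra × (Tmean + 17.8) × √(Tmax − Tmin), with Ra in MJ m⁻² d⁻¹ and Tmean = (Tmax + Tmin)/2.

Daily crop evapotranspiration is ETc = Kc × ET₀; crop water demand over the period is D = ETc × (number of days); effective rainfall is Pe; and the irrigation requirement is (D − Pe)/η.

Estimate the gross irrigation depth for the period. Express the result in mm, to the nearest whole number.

226 mm

Tmean = (30.1 + 13.7)/2 = 21.90 °C
0.408 Ra = 0.408 × 33.7 = 13.7496 mm/d equivalent
ET₀ = 0.0023 × 13.7496 × (21.90 + 17.8) × √16.4 = 0.0023 × 13.7496 × 39.70 × 4.0497 = 5.0843 mm/d
ETc = Kc × ET₀ = 1.14 × 5.0843 = 5.7961 mm/d
Crop demand D = ETc × 31 d = 5.7961 × 31 = 179.679 mm
Pe = 0.76 × 40.0 = 30.400 mm
D − Pe = 179.679 − 30.400 = 149.279 mm
Gross irrigation = 149.279 / 0.66 = 226.180 mm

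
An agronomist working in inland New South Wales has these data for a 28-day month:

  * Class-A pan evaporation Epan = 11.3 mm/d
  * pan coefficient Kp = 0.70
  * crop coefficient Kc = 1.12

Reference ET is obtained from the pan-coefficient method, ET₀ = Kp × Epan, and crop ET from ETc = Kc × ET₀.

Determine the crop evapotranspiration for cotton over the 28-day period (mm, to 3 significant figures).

248 mm

ET₀ = 0.70 × 11.3 = 7.9100 mm/d
ETc = Kc × ET₀ = 1.12 × 7.9100 = 8.8592 mm/d
Over 28 days: 8.8592 × 28 = 248.058 mm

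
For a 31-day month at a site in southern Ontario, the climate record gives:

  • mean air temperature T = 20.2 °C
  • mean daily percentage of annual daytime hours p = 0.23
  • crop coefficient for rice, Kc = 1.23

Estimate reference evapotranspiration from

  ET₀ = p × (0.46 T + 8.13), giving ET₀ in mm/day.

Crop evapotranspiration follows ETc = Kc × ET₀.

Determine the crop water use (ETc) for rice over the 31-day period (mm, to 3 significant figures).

153 mm

ET₀ = 0.23 × (0.46 × 20.2 + 8.13) = 0.23 × 17.422 = 4.0071 mm/d
ETc = Kc × ET₀ = 1.23 × 4.0071 = 4.9287 mm/d
Over 31 days: 4.9287 × 31 = 152.790 mm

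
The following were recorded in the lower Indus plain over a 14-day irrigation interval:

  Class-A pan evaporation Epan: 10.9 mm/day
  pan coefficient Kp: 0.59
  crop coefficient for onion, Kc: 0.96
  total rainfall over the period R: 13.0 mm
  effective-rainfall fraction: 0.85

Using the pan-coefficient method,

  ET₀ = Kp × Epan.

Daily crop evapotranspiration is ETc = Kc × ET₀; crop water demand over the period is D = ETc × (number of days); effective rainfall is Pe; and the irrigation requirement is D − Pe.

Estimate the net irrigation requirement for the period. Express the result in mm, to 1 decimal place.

ET₀ = 0.59 × 10.9 = 6.4310 mm/d
ETc = Kc × ET₀ = 0.96 × 6.4310 = 6.1738 mm/d
Crop demand D = ETc × 14 d = 6.1738 × 14 = 86.433 mm
Pe = 0.85 × 13.0 = 11.050 mm
D − Pe = 86.433 − 11.050 = 75.383 mm

75.4 mm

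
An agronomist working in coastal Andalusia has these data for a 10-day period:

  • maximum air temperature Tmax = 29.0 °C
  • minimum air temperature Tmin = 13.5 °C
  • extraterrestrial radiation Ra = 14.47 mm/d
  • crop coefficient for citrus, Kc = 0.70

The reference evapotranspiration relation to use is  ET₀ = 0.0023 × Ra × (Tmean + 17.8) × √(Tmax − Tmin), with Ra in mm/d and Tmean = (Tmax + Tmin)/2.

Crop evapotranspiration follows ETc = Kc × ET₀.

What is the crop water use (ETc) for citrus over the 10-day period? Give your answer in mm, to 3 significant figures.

Tmean = (29.0 + 13.5)/2 = 21.25 °C
ET₀ = 0.0023 × 14.47 × (21.25 + 17.8) × √15.5 = 0.0023 × 14.47 × 39.05 × 3.9370 = 5.1166 mm/d
ETc = Kc × ET₀ = 0.70 × 5.1166 = 3.5816 mm/d
Over 10 days: 3.5816 × 10 = 35.816 mm

35.8 mm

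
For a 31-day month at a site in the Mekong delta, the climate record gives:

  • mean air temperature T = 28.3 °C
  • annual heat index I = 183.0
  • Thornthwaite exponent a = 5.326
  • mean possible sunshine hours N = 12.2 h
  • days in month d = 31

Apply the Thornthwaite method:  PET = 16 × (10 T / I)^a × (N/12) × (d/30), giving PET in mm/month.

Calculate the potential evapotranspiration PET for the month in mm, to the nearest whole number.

10T/I = 10 × 28.3 / 183.0 = 1.5464
(10T/I)^a = 1.5464^5.326 = 10.1936
Uncorrected PET = 16 × 10.1936 = 163.098 mm
Correction = (N/12)(d/30) = (12.2/12)(31/30) = 1.0506
PET = 163.098 × 1.0506 = 171.351 mm/month

171 mm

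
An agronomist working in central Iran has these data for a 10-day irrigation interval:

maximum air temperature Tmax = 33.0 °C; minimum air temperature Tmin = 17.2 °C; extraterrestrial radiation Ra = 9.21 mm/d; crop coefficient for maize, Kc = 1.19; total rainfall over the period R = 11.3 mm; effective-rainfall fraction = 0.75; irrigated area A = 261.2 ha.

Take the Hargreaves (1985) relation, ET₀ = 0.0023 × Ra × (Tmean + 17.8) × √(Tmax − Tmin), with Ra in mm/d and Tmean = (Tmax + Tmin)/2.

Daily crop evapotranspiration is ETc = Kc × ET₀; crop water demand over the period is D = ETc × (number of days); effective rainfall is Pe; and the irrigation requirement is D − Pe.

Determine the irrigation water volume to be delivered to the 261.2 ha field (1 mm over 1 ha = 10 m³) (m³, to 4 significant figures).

Tmean = (33.0 + 17.2)/2 = 25.10 °C
ET₀ = 0.0023 × 9.21 × (25.10 + 17.8) × √15.8 = 0.0023 × 9.21 × 42.90 × 3.9749 = 3.6122 mm/d
ETc = Kc × ET₀ = 1.19 × 3.6122 = 4.2985 mm/d
Crop demand D = ETc × 10 d = 4.2985 × 10 = 42.985 mm
Pe = 0.75 × 11.3 = 8.475 mm
D − Pe = 42.985 − 8.475 = 34.510 mm
Volume = 34.510 mm × 261.2 ha × 10 = 90140.1 m³

90140 m³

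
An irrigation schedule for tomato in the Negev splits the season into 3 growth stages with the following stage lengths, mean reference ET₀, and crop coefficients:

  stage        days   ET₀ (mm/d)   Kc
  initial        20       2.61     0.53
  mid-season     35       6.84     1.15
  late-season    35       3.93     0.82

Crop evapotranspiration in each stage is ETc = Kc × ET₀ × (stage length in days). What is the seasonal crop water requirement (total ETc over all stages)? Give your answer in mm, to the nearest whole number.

416 mm

initial: 0.53 × 2.61 × 20 = 27.67 mm
mid-season: 1.15 × 6.84 × 35 = 275.31 mm
late-season: 0.82 × 3.93 × 35 = 112.79 mm
Seasonal total = 415.77 mm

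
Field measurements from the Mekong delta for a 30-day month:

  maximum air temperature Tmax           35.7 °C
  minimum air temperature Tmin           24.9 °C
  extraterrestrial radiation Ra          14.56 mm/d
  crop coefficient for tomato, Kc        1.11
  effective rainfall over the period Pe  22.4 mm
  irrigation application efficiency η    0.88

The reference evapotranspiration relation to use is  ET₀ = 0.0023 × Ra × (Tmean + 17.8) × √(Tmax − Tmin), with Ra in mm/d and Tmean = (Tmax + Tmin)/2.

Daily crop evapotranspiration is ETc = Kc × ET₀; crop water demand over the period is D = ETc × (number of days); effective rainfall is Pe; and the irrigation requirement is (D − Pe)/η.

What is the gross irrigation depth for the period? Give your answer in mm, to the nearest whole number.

Tmean = (35.7 + 24.9)/2 = 30.30 °C
ET₀ = 0.0023 × 14.56 × (30.30 + 17.8) × √10.8 = 0.0023 × 14.56 × 48.10 × 3.2863 = 5.2935 mm/d
ETc = Kc × ET₀ = 1.11 × 5.2935 = 5.8758 mm/d
Crop demand D = ETc × 30 d = 5.8758 × 30 = 176.274 mm
D − Pe = 176.274 − 22.4 = 153.874 mm
Gross irrigation = 153.874 / 0.88 = 174.857 mm

175 mm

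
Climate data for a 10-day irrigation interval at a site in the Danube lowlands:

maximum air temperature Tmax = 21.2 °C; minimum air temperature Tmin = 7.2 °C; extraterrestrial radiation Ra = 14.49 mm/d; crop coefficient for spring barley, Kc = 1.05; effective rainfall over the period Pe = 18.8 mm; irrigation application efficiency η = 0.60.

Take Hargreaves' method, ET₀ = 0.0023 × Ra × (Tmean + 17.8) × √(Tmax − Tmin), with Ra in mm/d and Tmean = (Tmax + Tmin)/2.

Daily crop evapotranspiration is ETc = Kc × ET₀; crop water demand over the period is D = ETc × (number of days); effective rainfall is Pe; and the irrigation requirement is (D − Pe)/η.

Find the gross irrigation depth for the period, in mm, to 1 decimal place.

38.5 mm

Tmean = (21.2 + 7.2)/2 = 14.20 °C
ET₀ = 0.0023 × 14.49 × (14.20 + 17.8) × √14.0 = 0.0023 × 14.49 × 32.00 × 3.7417 = 3.9904 mm/d
ETc = Kc × ET₀ = 1.05 × 3.9904 = 4.1899 mm/d
Crop demand D = ETc × 10 d = 4.1899 × 10 = 41.899 mm
D − Pe = 41.899 − 18.8 = 23.099 mm
Gross irrigation = 23.099 / 0.60 = 38.498 mm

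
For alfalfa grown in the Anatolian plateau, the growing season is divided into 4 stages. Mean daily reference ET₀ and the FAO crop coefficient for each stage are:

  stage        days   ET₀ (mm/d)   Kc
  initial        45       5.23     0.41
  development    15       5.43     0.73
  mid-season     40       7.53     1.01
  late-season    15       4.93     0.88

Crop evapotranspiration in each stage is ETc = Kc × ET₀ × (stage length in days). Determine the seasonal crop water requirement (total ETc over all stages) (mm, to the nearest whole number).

525 mm

initial: 0.41 × 5.23 × 45 = 96.49 mm
development: 0.73 × 5.43 × 15 = 59.46 mm
mid-season: 1.01 × 7.53 × 40 = 304.21 mm
late-season: 0.88 × 4.93 × 15 = 65.08 mm
Seasonal total = 525.24 mm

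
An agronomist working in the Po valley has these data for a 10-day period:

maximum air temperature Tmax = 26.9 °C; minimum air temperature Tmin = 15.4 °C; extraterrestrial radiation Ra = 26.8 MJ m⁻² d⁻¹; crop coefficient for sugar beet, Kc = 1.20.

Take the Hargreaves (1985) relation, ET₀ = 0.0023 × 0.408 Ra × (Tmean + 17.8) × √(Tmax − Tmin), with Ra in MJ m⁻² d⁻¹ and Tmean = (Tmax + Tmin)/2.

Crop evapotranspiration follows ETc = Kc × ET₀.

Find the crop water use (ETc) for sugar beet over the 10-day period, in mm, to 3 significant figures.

Tmean = (26.9 + 15.4)/2 = 21.15 °C
0.408 Ra = 0.408 × 26.8 = 10.9344 mm/d equivalent
ET₀ = 0.0023 × 10.9344 × (21.15 + 17.8) × √11.5 = 0.0023 × 10.9344 × 38.95 × 3.3912 = 3.3219 mm/d
ETc = Kc × ET₀ = 1.20 × 3.3219 = 3.9863 mm/d
Over 10 days: 3.9863 × 10 = 39.863 mm

39.9 mm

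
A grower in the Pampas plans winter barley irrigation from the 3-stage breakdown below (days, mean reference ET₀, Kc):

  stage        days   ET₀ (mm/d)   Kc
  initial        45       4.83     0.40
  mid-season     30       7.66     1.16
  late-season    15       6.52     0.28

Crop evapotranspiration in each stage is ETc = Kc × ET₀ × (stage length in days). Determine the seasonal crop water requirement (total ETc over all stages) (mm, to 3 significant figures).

381 mm

initial: 0.40 × 4.83 × 45 = 86.94 mm
mid-season: 1.16 × 7.66 × 30 = 266.57 mm
late-season: 0.28 × 6.52 × 15 = 27.38 mm
Seasonal total = 380.89 mm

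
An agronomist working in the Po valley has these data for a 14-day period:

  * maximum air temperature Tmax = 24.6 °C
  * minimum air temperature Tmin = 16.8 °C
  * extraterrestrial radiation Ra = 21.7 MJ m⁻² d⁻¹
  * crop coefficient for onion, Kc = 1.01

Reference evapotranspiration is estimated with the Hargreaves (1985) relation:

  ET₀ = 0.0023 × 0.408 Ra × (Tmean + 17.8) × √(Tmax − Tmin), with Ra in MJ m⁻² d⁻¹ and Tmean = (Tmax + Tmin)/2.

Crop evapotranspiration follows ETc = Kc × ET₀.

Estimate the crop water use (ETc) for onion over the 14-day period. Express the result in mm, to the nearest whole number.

Tmean = (24.6 + 16.8)/2 = 20.70 °C
0.408 Ra = 0.408 × 21.7 = 8.8536 mm/d equivalent
ET₀ = 0.0023 × 8.8536 × (20.70 + 17.8) × √7.8 = 0.0023 × 8.8536 × 38.50 × 2.7928 = 2.1895 mm/d
ETc = Kc × ET₀ = 1.01 × 2.1895 = 2.2114 mm/d
Over 14 days: 2.2114 × 14 = 30.960 mm

31 mm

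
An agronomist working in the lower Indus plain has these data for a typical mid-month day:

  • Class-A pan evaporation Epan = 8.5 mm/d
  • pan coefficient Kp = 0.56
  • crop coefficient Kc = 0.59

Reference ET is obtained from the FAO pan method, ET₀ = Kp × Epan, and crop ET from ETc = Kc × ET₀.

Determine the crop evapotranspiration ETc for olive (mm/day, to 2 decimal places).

ET₀ = 0.56 × 8.5 = 4.7600 mm/d
ETc = Kc × ET₀ = 0.59 × 4.7600 = 2.8084 mm/d

2.81 mm/day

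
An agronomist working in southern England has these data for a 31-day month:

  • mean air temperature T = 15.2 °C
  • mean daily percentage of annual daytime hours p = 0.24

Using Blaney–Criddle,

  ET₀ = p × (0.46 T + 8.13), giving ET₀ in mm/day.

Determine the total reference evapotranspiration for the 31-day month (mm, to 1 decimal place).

112.5 mm

ET₀ = 0.24 × (0.46 × 15.2 + 8.13) = 0.24 × 15.122 = 3.6293 mm/d
Monthly total = 3.6293 × 31 = 112.508 mm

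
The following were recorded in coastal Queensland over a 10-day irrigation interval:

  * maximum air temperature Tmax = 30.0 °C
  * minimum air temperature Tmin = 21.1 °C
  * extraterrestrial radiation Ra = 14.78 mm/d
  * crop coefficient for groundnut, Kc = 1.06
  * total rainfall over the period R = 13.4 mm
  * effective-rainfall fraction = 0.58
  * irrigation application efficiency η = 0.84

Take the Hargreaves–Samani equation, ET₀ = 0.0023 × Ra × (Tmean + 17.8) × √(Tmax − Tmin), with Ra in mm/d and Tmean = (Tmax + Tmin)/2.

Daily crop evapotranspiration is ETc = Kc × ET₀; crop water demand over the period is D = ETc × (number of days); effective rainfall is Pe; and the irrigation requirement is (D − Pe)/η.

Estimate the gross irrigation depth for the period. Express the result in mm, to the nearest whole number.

46 mm

Tmean = (30.0 + 21.1)/2 = 25.55 °C
ET₀ = 0.0023 × 14.78 × (25.55 + 17.8) × √8.9 = 0.0023 × 14.78 × 43.35 × 2.9833 = 4.3963 mm/d
ETc = Kc × ET₀ = 1.06 × 4.3963 = 4.6601 mm/d
Crop demand D = ETc × 10 d = 4.6601 × 10 = 46.601 mm
Pe = 0.58 × 13.4 = 7.772 mm
D − Pe = 46.601 − 7.772 = 38.829 mm
Gross irrigation = 38.829 / 0.84 = 46.225 mm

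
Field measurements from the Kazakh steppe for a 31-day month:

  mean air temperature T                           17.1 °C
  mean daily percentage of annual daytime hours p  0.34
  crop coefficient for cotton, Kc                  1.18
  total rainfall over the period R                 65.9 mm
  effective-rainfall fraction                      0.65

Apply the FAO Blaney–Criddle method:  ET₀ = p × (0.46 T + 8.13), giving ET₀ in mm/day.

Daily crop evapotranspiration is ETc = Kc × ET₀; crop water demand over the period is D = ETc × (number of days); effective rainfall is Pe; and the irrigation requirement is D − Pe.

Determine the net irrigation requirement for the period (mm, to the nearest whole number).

ET₀ = 0.34 × (0.46 × 17.1 + 8.13) = 0.34 × 15.996 = 5.4386 mm/d
ETc = Kc × ET₀ = 1.18 × 5.4386 = 6.4175 mm/d
Crop demand D = ETc × 31 d = 6.4175 × 31 = 198.943 mm
Pe = 0.65 × 65.9 = 42.835 mm
D − Pe = 198.943 − 42.835 = 156.108 mm

156 mm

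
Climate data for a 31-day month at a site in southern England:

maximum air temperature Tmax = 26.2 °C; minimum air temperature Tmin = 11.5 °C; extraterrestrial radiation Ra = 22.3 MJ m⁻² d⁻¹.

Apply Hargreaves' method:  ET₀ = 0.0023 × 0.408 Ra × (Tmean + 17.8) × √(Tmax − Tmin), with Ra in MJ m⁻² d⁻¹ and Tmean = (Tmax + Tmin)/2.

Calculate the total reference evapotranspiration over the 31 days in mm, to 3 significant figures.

Tmean = (26.2 + 11.5)/2 = 18.85 °C
0.408 Ra = 0.408 × 22.3 = 9.0984 mm/d equivalent
ET₀ = 0.0023 × 9.0984 × (18.85 + 17.8) × √14.7 = 0.0023 × 9.0984 × 36.65 × 3.8341 = 2.9406 mm/d
Over 31 days: 2.9406 × 31 = 91.159 mm

91.2 mm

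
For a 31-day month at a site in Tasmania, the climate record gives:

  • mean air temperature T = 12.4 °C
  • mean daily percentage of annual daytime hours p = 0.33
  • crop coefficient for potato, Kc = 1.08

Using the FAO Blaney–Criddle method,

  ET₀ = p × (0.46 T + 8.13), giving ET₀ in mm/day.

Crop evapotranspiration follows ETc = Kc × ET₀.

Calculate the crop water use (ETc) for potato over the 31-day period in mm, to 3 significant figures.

ET₀ = 0.33 × (0.46 × 12.4 + 8.13) = 0.33 × 13.834 = 4.5652 mm/d
ETc = Kc × ET₀ = 1.08 × 4.5652 = 4.9304 mm/d
Over 31 days: 4.9304 × 31 = 152.842 mm

153 mm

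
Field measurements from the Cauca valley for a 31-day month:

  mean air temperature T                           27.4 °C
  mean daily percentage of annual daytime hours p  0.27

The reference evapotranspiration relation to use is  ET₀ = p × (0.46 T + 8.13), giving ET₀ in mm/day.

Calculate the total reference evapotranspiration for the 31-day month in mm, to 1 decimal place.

ET₀ = 0.27 × (0.46 × 27.4 + 8.13) = 0.27 × 20.734 = 5.5982 mm/d
Monthly total = 5.5982 × 31 = 173.544 mm

173.5 mm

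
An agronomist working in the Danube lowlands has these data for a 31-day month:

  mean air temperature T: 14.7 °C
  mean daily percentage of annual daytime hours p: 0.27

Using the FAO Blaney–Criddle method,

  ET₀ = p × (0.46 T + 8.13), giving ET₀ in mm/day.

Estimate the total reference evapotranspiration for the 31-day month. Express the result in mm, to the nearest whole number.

ET₀ = 0.27 × (0.46 × 14.7 + 8.13) = 0.27 × 14.892 = 4.0208 mm/d
Monthly total = 4.0208 × 31 = 124.645 mm

125 mm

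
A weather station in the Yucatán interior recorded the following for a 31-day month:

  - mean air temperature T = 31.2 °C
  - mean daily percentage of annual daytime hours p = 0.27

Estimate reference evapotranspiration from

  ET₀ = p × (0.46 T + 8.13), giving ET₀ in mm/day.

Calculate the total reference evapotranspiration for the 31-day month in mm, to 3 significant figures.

ET₀ = 0.27 × (0.46 × 31.2 + 8.13) = 0.27 × 22.482 = 6.0701 mm/d
Monthly total = 6.0701 × 31 = 188.173 mm

188 mm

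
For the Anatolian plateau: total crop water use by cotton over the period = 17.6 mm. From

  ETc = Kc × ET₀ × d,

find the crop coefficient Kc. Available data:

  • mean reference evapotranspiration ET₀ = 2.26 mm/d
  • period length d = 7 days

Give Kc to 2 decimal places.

1.11

ETc = Kc × ET₀ × d  ⇒  Kc = ETc / (ET₀ × d)
Kc = 17.6 / (2.26 × 7) = 17.6 / 15.82 = 1.1125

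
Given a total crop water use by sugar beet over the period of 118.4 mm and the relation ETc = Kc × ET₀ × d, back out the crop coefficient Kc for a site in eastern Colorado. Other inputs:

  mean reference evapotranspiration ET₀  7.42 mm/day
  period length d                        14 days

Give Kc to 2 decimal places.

ETc = Kc × ET₀ × d  ⇒  Kc = ETc / (ET₀ × d)
Kc = 118.4 / (7.42 × 14) = 118.4 / 103.88 = 1.1398

1.14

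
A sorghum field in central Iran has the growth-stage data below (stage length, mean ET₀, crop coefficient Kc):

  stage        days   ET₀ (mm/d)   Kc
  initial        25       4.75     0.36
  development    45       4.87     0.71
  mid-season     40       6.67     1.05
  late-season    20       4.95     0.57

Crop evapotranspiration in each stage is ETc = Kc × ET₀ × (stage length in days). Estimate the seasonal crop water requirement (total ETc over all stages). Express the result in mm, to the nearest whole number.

initial: 0.36 × 4.75 × 25 = 42.75 mm
development: 0.71 × 4.87 × 45 = 155.60 mm
mid-season: 1.05 × 6.67 × 40 = 280.14 mm
late-season: 0.57 × 4.95 × 20 = 56.43 mm
Seasonal total = 534.92 mm

535 mm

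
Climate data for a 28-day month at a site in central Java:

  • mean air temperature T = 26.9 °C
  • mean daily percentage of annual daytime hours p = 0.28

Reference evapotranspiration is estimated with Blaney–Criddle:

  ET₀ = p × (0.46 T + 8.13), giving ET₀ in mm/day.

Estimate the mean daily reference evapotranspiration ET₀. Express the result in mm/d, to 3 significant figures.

ET₀ = 0.28 × (0.46 × 26.9 + 8.13) = 0.28 × 20.504 = 5.7411 mm/d

5.74 mm/d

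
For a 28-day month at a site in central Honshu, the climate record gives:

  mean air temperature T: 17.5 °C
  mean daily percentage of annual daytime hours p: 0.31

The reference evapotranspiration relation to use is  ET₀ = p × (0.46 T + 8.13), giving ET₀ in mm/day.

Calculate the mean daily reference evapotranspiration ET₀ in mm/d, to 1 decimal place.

5.0 mm/d

ET₀ = 0.31 × (0.46 × 17.5 + 8.13) = 0.31 × 16.180 = 5.0158 mm/d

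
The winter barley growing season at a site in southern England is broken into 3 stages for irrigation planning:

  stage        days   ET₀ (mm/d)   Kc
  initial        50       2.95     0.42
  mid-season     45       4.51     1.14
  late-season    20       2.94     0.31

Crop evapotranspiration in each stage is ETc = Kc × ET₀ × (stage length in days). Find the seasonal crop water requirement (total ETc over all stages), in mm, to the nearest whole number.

initial: 0.42 × 2.95 × 50 = 61.95 mm
mid-season: 1.14 × 4.51 × 45 = 231.36 mm
late-season: 0.31 × 2.94 × 20 = 18.23 mm
Seasonal total = 311.54 mm

312 mm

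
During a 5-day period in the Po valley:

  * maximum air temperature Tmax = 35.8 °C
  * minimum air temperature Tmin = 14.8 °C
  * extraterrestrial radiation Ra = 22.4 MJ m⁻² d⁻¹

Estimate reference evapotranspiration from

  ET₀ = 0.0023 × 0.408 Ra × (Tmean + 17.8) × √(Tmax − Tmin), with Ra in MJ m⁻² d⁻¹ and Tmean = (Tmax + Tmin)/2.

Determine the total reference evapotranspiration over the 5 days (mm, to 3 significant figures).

Tmean = (35.8 + 14.8)/2 = 25.30 °C
0.408 Ra = 0.408 × 22.4 = 9.1392 mm/d equivalent
ET₀ = 0.0023 × 9.1392 × (25.30 + 17.8) × √21.0 = 0.0023 × 9.1392 × 43.10 × 4.5826 = 4.1517 mm/d
Over 5 days: 4.1517 × 5 = 20.759 mm

20.8 mm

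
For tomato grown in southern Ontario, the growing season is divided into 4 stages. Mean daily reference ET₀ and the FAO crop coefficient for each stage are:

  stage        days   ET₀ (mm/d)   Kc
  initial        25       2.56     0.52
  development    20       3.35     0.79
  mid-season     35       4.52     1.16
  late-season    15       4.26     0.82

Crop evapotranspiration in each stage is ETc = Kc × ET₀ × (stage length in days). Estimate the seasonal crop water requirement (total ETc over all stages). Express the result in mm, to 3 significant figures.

322 mm

initial: 0.52 × 2.56 × 25 = 33.28 mm
development: 0.79 × 3.35 × 20 = 52.93 mm
mid-season: 1.16 × 4.52 × 35 = 183.51 mm
late-season: 0.82 × 4.26 × 15 = 52.40 mm
Seasonal total = 322.12 mm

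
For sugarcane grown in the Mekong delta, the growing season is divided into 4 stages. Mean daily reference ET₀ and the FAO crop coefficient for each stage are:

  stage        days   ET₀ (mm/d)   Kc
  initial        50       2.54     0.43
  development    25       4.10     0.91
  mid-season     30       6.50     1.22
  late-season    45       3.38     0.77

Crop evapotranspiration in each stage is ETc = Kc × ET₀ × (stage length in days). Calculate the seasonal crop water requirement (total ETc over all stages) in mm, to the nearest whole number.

503 mm

initial: 0.43 × 2.54 × 50 = 54.61 mm
development: 0.91 × 4.10 × 25 = 93.28 mm
mid-season: 1.22 × 6.50 × 30 = 237.90 mm
late-season: 0.77 × 3.38 × 45 = 117.12 mm
Seasonal total = 502.91 mm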